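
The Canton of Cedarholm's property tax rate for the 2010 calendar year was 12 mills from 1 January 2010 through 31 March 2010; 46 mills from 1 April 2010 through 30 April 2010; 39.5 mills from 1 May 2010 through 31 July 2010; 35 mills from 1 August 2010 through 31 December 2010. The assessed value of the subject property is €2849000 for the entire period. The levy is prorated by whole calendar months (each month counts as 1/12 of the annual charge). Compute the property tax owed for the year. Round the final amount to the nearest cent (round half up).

€89149.96

1 January – 31 March 2010: 3 months at 12 mills → €2849000 × 1.2% × 3/12 = €8547.0000
1 April – 30 April 2010: 1 month at 46 mills → €2849000 × 4.6% × 1/12 = €10921.1667
1 May – 31 July 2010: 3 months at 39.5 mills → €2849000 × 3.95% × 3/12 = €28133.8750
1 August – 31 December 2010: 5 months at 35 mills → €2849000 × 3.5% × 5/12 = €41547.9167
Total = €89149.9583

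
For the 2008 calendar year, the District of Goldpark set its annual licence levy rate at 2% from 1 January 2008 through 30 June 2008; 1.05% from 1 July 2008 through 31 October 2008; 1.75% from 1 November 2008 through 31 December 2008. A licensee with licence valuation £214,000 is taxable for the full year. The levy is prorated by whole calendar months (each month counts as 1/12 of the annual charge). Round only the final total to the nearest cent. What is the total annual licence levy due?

£3,513.17

1 January – 30 June 2008: 6 months at 2% → £214,000 × 2% × 6/12 = £2,140.0000
1 July – 31 October 2008: 4 months at 1.05% → £214,000 × 1.05% × 4/12 = £749.0000
1 November – 31 December 2008: 2 months at 1.75% → £214,000 × 1.75% × 2/12 = £624.1667
Total = £3,513.1667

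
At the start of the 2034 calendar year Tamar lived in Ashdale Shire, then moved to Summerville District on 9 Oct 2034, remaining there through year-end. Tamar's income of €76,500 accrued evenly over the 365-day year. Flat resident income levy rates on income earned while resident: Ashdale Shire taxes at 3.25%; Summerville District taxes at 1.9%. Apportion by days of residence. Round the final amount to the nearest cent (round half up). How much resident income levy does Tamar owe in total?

€2,248.58

Ashdale Shire, 1 Jan – 8 Oct 2034: 281 days → €76,500 × 3.25% × 281/365 = €1,914.0719
Summerville District, 9 Oct – 31 Dec 2034: 84 days → €76,500 × 1.9% × 84/365 = €334.5041
Total = €2,248.5760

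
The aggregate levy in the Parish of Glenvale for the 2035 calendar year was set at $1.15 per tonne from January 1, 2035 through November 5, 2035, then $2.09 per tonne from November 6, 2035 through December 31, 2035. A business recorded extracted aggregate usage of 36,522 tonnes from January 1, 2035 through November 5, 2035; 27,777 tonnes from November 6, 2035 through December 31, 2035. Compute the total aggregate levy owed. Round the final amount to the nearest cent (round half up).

$100054.23

January 1 – November 5, 2035: 36,522 tonnes at $1.15/tonne → $42000.30
November 6 – December 31, 2035: 27,777 tonnes at $2.09/tonne → $58053.93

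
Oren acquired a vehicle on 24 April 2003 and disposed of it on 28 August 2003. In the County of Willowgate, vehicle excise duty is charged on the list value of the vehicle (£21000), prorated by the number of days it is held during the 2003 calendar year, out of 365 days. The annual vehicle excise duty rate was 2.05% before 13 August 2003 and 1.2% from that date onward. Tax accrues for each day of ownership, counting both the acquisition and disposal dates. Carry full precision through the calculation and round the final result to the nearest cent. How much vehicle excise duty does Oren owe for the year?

24 April – 12 August 2003: 111 days at 2.05% → £21000 × 2.05% × 111/365 = £130.9192
13 August – 28 August 2003: 16 days at 1.2% → £21000 × 1.2% × 16/365 = £11.0466
Total = £141.9658

£141.97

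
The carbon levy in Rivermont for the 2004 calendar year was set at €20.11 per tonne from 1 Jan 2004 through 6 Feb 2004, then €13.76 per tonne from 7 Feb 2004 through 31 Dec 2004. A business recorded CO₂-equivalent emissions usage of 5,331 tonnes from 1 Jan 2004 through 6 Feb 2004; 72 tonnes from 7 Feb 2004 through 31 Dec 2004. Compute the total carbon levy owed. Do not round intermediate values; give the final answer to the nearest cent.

€108197.13

1 Jan – 6 Feb 2004: 5,331 tonnes at €20.11/tonne → €107206.41
7 Feb – 31 Dec 2004: 72 tonnes at €13.76/tonne → €990.72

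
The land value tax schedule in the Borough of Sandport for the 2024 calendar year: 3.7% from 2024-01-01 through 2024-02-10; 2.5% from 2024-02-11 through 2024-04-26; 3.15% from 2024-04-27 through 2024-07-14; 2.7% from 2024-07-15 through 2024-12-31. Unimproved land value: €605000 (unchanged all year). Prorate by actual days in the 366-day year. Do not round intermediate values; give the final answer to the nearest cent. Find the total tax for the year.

€17349.12

2024-01-01 to 2024-02-10: 41 days at 3.7% → €605000 × 3.7% × 41/366 = €2507.6093
2024-02-11 to 2024-04-26: 76 days at 2.5% → €605000 × 2.5% × 76/366 = €3140.7104
2024-04-27 to 2024-07-14: 79 days at 3.15% → €605000 × 3.15% × 79/366 = €4113.5041
2024-07-15 to 2024-12-31: 170 days at 2.7% → €605000 × 2.7% × 170/366 = €7587.2951
Total = €17349.1189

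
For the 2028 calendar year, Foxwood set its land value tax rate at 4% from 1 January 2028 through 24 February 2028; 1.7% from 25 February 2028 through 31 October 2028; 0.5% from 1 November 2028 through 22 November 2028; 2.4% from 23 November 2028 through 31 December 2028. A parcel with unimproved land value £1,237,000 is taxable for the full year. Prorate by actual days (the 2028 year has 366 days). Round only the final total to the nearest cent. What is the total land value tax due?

£25,334.84

1 January – 24 February 2028: 55 days at 4% → £1,237,000 × 4% × 55/366 = £7,435.5191
25 February – 31 October 2028: 250 days at 1.7% → £1,237,000 × 1.7% × 250/366 = £14,364.0710
1 November – 22 November 2028: 22 days at 0.5% → £1,237,000 × 0.5% × 22/366 = £371.7760
23 November – 31 December 2028: 39 days at 2.4% → £1,237,000 × 2.4% × 39/366 = £3,163.4754
Total = £25,334.8415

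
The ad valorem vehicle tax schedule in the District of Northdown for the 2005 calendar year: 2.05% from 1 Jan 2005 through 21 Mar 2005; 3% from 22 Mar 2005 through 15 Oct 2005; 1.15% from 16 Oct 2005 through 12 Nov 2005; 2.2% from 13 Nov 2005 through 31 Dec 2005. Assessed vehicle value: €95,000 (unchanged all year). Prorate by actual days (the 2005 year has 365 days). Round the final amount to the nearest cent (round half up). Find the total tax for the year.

€2,415.34

1 Jan – 21 Mar 2005: 80 days at 2.05% → €95,000 × 2.05% × 80/365 = €426.8493
22 Mar – 15 Oct 2005: 208 days at 3% → €95,000 × 3% × 208/365 = €1,624.1096
16 Oct – 12 Nov 2005: 28 days at 1.15% → €95,000 × 1.15% × 28/365 = €83.8082
13 Nov – 31 Dec 2005: 49 days at 2.2% → €95,000 × 2.2% × 49/365 = €280.5753
Total = €2,415.3425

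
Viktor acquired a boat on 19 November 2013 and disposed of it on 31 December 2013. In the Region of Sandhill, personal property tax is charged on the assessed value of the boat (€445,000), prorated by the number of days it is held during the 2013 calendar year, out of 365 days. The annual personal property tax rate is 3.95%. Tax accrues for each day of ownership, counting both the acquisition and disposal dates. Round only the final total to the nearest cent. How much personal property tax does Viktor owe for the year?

Days held (19 November – 31 December 2013): 43 out of 365
Tax = €445,000 × 3.95% × 43/365 = €2,070.7740

€2,070.77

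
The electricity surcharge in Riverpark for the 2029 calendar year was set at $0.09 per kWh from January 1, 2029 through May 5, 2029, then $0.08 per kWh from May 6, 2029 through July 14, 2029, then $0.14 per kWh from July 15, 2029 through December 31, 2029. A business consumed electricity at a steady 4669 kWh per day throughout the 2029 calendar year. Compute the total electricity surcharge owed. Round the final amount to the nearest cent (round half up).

$189,794.85

January 1 – May 5, 2029: 125 days × 4669 kWh/day = 583,625 kWh at $0.09/kWh → $52,526.25
May 6 – July 14, 2029: 70 days × 4669 kWh/day = 326,830 kWh at $0.08/kWh → $26,146.40
July 15 – December 31, 2029: 170 days × 4669 kWh/day = 793,730 kWh at $0.14/kWh → $111,122.20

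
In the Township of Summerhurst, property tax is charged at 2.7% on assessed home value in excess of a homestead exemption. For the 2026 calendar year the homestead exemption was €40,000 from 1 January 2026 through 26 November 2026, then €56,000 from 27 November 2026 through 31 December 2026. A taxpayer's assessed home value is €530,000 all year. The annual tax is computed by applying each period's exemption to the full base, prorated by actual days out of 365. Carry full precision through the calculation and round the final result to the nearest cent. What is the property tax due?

€13,188.58

1 January – 26 November 2026: 330 days, exemption €40,000 → (€530,000 − €40,000) × 2.7% × 330/365 = €11,961.3699
27 November – 31 December 2026: 35 days, exemption €56,000 → (€530,000 − €56,000) × 2.7% × 35/365 = €1,227.2055
Total = €13,188.5753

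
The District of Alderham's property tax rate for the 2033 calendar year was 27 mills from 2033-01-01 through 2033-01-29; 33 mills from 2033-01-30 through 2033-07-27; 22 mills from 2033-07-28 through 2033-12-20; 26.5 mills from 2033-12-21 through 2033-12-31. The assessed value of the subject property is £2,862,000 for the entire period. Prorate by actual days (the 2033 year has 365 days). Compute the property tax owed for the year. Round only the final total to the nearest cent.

£79,928.21

2033-01-01 to 2033-01-29: 29 days at 27 mills → £2,862,000 × 2.7% × 29/365 = £6,139.5781
2033-01-30 to 2033-07-27: 179 days at 33 mills → £2,862,000 × 3.3% × 179/365 = £46,317.3534
2033-07-28 to 2033-12-20: 146 days at 22 mills → £2,862,000 × 2.2% × 146/365 = £25,185.6000
2033-12-21 to 2033-12-31: 11 days at 26.5 mills → £2,862,000 × 2.65% × 11/365 = £2,285.6795
Total = £79,928.2110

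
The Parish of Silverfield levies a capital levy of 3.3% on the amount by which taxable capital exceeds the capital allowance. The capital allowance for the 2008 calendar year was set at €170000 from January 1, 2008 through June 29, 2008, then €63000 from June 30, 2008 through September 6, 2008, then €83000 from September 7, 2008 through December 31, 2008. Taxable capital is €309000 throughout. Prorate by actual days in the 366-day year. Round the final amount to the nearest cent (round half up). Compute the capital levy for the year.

€6162.61

January 1 – June 29, 2008: 181 days, exemption €170000 → (€309000 − €170000) × 3.3% × 181/366 = €2268.4344
June 30 – September 6, 2008: 69 days, exemption €63000 → (€309000 − €63000) × 3.3% × 69/366 = €1530.4426
September 7 – December 31, 2008: 116 days, exemption €83000 → (€309000 − €83000) × 3.3% × 116/366 = €2363.7377
Total = €6162.6148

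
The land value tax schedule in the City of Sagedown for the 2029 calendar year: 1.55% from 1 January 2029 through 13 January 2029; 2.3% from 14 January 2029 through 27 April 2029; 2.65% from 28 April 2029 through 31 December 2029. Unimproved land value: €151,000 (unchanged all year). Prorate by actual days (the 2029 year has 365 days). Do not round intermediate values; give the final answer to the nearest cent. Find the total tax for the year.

1 January – 13 January 2029: 13 days at 1.55% → €151,000 × 1.55% × 13/365 = €83.3603
14 January – 27 April 2029: 104 days at 2.3% → €151,000 × 2.3% × 104/365 = €989.5671
28 April – 31 December 2029: 248 days at 2.65% → €151,000 × 2.65% × 248/365 = €2,718.8274
Total = €3,791.7548

€3,791.75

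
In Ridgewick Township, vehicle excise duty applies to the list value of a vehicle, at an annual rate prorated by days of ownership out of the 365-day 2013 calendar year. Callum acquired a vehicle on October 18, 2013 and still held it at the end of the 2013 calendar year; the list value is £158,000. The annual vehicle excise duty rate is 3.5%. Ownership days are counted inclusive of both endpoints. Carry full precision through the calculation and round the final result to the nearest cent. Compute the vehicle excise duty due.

Days held (October 18 – December 31, 2013): 75 out of 365
Tax = £158,000 × 3.5% × 75/365 = £1,136.3014

£1,136.30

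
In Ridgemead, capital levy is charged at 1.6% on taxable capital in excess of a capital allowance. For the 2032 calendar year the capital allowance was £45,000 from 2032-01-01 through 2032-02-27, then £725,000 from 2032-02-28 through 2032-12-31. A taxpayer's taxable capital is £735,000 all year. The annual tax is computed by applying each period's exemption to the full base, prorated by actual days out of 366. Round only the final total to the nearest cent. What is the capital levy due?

£1,884.15

2032-01-01 to 2032-02-27: 58 days, exemption £45,000 → (£735,000 − £45,000) × 1.6% × 58/366 = £1,749.5082
2032-02-28 to 2032-12-31: 308 days, exemption £725,000 → (£735,000 − £725,000) × 1.6% × 308/366 = £134.6448
Total = £1,884.1530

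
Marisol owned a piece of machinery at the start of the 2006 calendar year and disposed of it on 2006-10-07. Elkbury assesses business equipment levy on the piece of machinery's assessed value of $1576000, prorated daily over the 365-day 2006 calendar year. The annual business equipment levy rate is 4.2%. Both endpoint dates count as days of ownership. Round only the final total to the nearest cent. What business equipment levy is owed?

Days held (2006-01-01 to 2006-10-07): 280 out of 365
Tax = $1576000 × 4.2% × 280/365 = $50777.4247

$50777.42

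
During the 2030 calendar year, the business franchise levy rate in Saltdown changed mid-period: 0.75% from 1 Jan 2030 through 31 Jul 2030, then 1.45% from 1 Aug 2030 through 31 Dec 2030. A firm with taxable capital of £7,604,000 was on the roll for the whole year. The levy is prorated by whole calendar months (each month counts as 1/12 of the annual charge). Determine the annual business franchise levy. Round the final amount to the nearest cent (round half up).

1 Jan – 31 Jul 2030: 7 months at 0.75% → £7,604,000 × 0.75% × 7/12 = £33,267.5000
1 Aug – 31 Dec 2030: 5 months at 1.45% → £7,604,000 × 1.45% × 5/12 = £45,940.8333
Total = £79,208.3333

£79,208.33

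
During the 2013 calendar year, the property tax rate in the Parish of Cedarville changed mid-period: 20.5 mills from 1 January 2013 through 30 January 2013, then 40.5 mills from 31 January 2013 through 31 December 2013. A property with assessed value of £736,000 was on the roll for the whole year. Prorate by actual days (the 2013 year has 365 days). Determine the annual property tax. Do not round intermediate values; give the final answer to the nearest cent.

£28,598.14

1 January – 30 January 2013: 30 days at 20.5 mills → £736,000 × 2.05% × 30/365 = £1,240.1096
31 January – 31 December 2013: 335 days at 40.5 mills → £736,000 × 4.05% × 335/365 = £27,358.0274
Total = £28,598.1370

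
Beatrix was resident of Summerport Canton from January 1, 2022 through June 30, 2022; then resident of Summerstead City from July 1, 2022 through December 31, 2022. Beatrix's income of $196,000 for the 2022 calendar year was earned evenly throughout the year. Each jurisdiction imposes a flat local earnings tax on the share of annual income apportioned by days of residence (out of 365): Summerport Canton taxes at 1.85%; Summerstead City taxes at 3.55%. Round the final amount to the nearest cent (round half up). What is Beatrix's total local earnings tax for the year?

$5,305.69

Summerport Canton, January 1 – June 30, 2022: 181 days → $196,000 × 1.85% × 181/365 = $1,798.0986
Summerstead City, July 1 – December 31, 2022: 184 days → $196,000 × 3.55% × 184/365 = $3,507.5945
Total = $5,305.6932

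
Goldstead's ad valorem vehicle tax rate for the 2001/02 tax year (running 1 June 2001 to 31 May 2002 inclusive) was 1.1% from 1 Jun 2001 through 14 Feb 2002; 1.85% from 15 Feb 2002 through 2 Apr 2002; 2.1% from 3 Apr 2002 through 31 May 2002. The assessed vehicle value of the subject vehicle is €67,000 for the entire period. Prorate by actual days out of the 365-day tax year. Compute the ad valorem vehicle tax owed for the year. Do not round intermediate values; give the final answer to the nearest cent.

€910.01

1 Jun 2001 – 14 Feb 2002: 259 days at 1.1% → €67,000 × 1.1% × 259/365 = €522.9671
15 Feb – 2 Apr 2002: 47 days at 1.85% → €67,000 × 1.85% × 47/365 = €159.6068
3 Apr – 31 May 2002: 59 days at 2.1% → €67,000 × 2.1% × 59/365 = €227.4329
Total = €910.0068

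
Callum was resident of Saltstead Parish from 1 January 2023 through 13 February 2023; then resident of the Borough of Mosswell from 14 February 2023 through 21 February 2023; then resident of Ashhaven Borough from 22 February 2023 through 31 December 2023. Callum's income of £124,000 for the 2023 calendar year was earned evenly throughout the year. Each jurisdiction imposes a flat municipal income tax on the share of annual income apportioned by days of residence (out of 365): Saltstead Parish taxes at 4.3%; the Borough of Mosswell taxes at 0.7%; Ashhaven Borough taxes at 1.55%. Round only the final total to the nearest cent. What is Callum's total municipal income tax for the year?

£2,309.97

Saltstead Parish, 1 January – 13 February 2023: 44 days → £124,000 × 4.3% × 44/365 = £642.7616
The Borough of Mosswell, 14 February – 21 February 2023: 8 days → £124,000 × 0.7% × 8/365 = £19.0247
Ashhaven Borough, 22 February – 31 December 2023: 313 days → £124,000 × 1.55% × 313/365 = £1,648.1808
Total = £2,309.9671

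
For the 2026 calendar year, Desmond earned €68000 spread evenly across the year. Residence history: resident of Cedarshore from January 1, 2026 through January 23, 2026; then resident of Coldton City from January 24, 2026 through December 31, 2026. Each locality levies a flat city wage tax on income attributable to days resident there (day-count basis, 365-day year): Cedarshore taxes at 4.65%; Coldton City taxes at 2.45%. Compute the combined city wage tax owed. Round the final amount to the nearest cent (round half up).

€1760.27

Cedarshore, January 1 – January 23, 2026: 23 days → €68000 × 4.65% × 23/365 = €199.2493
Coldton City, January 24 – December 31, 2026: 342 days → €68000 × 2.45% × 342/365 = €1561.0192
Total = €1760.2685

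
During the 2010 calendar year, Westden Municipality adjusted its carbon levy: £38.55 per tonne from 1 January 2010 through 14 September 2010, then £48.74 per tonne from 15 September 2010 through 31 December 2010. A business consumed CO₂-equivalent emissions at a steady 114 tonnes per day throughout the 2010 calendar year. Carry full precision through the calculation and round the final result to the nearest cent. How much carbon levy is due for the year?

£1,729,524.78

1 January – 14 September 2010: 257 days × 114 tonnes/day = 29,298 tonnes at £38.55/tonne → £1,129,437.90
15 September – 31 December 2010: 108 days × 114 tonnes/day = 12,312 tonnes at £48.74/tonne → £600,086.88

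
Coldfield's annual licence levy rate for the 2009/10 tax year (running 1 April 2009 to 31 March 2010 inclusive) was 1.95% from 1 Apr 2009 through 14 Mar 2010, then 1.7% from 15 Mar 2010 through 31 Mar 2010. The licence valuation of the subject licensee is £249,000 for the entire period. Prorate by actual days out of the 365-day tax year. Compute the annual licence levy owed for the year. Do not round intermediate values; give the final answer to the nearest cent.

1 Apr 2009 – 14 Mar 2010: 348 days at 1.95% → £249,000 × 1.95% × 348/365 = £4,629.3534
15 Mar – 31 Mar 2010: 17 days at 1.7% → £249,000 × 1.7% × 17/365 = £197.1534
Total = £4,826.5068

£4,826.51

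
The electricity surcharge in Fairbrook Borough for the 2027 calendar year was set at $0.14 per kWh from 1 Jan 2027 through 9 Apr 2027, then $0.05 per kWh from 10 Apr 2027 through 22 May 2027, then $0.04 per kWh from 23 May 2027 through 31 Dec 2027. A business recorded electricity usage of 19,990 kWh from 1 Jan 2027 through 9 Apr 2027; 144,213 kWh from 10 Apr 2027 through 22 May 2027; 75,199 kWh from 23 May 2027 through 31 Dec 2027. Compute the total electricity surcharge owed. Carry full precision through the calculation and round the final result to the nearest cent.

1 Jan – 9 Apr 2027: 19,990 kWh at $0.14/kWh → $2798.60
10 Apr – 22 May 2027: 144,213 kWh at $0.05/kWh → $7210.65
23 May – 31 Dec 2027: 75,199 kWh at $0.04/kWh → $3007.96

$13017.21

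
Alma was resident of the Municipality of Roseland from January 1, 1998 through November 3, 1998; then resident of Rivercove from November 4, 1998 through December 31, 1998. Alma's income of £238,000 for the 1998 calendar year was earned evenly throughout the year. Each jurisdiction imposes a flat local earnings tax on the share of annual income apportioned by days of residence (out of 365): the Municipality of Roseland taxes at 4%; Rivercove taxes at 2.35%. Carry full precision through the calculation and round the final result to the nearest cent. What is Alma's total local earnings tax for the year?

£8,895.98

The Municipality of Roseland, January 1 – November 3, 1998: 307 days → £238,000 × 4% × 307/365 = £8,007.2329
Rivercove, November 4 – December 31, 1998: 58 days → £238,000 × 2.35% × 58/365 = £888.7507
Total = £8,895.9836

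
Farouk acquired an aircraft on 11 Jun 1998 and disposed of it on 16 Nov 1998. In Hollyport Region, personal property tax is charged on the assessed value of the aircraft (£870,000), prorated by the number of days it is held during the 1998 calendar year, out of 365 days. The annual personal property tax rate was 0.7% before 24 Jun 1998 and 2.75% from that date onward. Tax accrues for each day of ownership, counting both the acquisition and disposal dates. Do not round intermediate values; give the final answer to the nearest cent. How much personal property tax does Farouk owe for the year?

11 Jun – 23 Jun 1998: 13 days at 0.7% → £870,000 × 0.7% × 13/365 = £216.9041
24 Jun – 16 Nov 1998: 146 days at 2.75% → £870,000 × 2.75% × 146/365 = £9,570.0000
Total = £9,786.9041

£9,786.90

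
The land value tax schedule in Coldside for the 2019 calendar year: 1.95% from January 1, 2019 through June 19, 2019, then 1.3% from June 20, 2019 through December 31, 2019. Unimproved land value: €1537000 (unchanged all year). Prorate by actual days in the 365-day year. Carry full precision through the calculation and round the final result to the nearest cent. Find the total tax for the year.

January 1 – June 19, 2019: 170 days at 1.95% → €1537000 × 1.95% × 170/365 = €13959.3288
June 20 – December 31, 2019: 195 days at 1.3% → €1537000 × 1.3% × 195/365 = €10674.7808
Total = €24634.1096

€24634.11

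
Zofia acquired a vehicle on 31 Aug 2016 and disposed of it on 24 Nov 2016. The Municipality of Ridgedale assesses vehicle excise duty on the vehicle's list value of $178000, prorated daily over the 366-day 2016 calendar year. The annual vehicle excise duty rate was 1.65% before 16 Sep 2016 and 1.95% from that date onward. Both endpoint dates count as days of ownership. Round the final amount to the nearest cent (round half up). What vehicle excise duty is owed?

31 Aug – 15 Sep 2016: 16 days at 1.65% → $178000 × 1.65% × 16/366 = $128.3934
16 Sep – 24 Nov 2016: 70 days at 1.95% → $178000 × 1.95% × 70/366 = $663.8525
Total = $792.2459

$792.25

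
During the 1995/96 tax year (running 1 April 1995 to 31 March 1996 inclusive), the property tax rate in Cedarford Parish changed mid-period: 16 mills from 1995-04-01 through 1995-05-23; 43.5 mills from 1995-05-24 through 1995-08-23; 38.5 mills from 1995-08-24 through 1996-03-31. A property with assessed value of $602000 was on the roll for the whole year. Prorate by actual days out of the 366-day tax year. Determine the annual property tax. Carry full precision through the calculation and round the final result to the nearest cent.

$21972.18

1995-04-01 to 1995-05-23: 53 days at 16 mills → $602000 × 1.6% × 53/366 = $1394.7978
1995-05-24 to 1995-08-23: 92 days at 43.5 mills → $602000 × 4.35% × 92/366 = $6582.5246
1995-08-24 to 1996-03-31: 221 days at 38.5 mills → $602000 × 3.85% × 221/366 = $13994.8552
Total = $21972.1776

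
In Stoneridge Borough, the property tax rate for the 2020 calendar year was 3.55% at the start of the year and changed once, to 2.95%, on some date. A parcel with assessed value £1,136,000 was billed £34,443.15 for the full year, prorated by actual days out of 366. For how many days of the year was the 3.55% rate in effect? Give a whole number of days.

Let d = days at the first rate; then 366 − d days at the second rate.
£1,136,000 × [3.55%·d + 2.95%·(366−d)] / 366 = £34,443.15
Solving gives d = 50, so the new rate took effect on 20 February 2020.

50 days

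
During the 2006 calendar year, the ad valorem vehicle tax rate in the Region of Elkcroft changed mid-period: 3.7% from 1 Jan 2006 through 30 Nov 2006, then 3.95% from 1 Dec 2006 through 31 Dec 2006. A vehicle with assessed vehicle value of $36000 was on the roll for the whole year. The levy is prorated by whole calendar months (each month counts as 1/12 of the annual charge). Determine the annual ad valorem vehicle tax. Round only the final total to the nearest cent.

1 Jan – 30 Nov 2006: 11 months at 3.7% → $36000 × 3.7% × 11/12 = $1221.0000
1 Dec – 31 Dec 2006: 1 month at 3.95% → $36000 × 3.95% × 1/12 = $118.5000
Total = $1339.5000

$1339.50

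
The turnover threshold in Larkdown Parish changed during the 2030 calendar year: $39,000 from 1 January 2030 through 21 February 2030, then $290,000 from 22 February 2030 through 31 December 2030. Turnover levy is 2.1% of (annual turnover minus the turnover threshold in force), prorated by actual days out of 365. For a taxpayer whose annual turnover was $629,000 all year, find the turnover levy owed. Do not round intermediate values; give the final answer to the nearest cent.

1 January – 21 February 2030: 52 days, exemption $39,000 → ($629,000 − $39,000) × 2.1% × 52/365 = $1,765.1507
22 February – 31 December 2030: 313 days, exemption $290,000 → ($629,000 − $290,000) × 2.1% × 313/365 = $6,104.7863
Total = $7,869.9370

$7,869.94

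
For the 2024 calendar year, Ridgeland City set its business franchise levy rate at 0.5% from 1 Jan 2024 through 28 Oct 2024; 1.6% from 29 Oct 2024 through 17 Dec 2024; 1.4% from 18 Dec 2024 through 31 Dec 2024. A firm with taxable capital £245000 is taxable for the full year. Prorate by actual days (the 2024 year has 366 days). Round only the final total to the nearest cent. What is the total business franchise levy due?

£1677.51

1 Jan – 28 Oct 2024: 302 days at 0.5% → £245000 × 0.5% × 302/366 = £1010.7923
29 Oct – 17 Dec 2024: 50 days at 1.6% → £245000 × 1.6% × 50/366 = £535.5191
18 Dec – 31 Dec 2024: 14 days at 1.4% → £245000 × 1.4% × 14/366 = £131.2022
Total = £1677.5137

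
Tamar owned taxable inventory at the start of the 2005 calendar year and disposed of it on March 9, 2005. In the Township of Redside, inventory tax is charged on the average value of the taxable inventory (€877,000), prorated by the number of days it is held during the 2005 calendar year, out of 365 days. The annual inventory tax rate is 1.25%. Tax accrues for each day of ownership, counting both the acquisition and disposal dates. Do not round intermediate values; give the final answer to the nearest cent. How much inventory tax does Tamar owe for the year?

Days held (January 1 – March 9, 2005): 68 out of 365
Tax = €877,000 × 1.25% × 68/365 = €2,042.3288

€2,042.33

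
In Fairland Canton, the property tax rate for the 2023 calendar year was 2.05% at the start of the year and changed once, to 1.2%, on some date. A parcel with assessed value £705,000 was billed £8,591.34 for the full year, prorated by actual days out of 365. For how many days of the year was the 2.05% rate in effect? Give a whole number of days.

Let d = days at the first rate; then 365 − d days at the second rate.
£705,000 × [2.05%·d + 1.2%·(365−d)] / 365 = £8,591.34
Solving gives d = 8, so the new rate took effect on 9 January 2023.

8 days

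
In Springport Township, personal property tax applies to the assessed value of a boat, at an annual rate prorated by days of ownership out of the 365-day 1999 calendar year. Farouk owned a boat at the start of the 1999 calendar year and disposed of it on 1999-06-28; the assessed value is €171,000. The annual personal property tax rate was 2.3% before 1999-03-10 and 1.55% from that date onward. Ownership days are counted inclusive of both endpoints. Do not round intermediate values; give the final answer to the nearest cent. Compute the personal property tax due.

1999-01-01 to 1999-03-09: 68 days at 2.3% → €171,000 × 2.3% × 68/365 = €732.7233
1999-03-10 to 1999-06-28: 111 days at 1.55% → €171,000 × 1.55% × 111/365 = €806.0425
Total = €1,538.7658

€1,538.77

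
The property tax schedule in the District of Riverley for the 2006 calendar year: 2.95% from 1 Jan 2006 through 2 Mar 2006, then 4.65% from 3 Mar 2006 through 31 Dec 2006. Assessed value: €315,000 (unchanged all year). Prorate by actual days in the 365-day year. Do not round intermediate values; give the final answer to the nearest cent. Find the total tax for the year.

€13,752.55

1 Jan – 2 Mar 2006: 61 days at 2.95% → €315,000 × 2.95% × 61/365 = €1,552.9932
3 Mar – 31 Dec 2006: 304 days at 4.65% → €315,000 × 4.65% × 304/365 = €12,199.5616
Total = €13,752.5548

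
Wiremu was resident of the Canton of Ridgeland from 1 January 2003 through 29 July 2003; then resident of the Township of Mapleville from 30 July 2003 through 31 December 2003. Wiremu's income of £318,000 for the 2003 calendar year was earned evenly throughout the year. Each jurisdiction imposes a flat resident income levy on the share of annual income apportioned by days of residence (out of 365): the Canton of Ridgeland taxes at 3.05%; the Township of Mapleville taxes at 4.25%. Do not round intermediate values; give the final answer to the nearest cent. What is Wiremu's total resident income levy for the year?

The Canton of Ridgeland, 1 January – 29 July 2003: 210 days → £318,000 × 3.05% × 210/365 = £5,580.2466
The Township of Mapleville, 30 July – 31 December 2003: 155 days → £318,000 × 4.25% × 155/365 = £5,739.2466
Total = £11,319.4932

£11,319.49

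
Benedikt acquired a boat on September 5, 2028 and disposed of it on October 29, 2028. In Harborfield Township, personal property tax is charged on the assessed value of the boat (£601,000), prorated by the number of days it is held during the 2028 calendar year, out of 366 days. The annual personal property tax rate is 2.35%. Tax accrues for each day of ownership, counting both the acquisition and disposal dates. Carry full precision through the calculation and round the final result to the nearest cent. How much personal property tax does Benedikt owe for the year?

Days held (September 5 – October 29, 2028): 55 out of 366
Tax = £601,000 × 2.35% × 55/366 = £2,122.3839

£2,122.38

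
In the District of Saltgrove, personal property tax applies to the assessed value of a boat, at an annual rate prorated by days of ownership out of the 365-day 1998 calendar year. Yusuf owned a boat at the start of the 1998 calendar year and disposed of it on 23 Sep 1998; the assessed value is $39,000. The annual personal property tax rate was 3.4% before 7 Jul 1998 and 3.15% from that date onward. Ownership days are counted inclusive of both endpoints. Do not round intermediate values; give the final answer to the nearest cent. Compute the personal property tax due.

1 Jan – 6 Jul 1998: 187 days at 3.4% → $39,000 × 3.4% × 187/365 = $679.3479
7 Jul – 23 Sep 1998: 79 days at 3.15% → $39,000 × 3.15% × 79/365 = $265.8945
Total = $945.2425

$945.24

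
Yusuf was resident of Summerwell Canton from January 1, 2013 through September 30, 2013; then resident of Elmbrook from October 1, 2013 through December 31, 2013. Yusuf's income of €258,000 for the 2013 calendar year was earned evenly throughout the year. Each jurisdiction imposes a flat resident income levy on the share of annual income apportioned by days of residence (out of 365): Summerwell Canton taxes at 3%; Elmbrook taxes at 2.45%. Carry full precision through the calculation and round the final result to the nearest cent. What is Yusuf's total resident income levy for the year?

Summerwell Canton, January 1 – September 30, 2013: 273 days → €258,000 × 3% × 273/365 = €5,789.0959
Elmbrook, October 1 – December 31, 2013: 92 days → €258,000 × 2.45% × 92/365 = €1,593.2384
Total = €7,382.3342

€7,382.33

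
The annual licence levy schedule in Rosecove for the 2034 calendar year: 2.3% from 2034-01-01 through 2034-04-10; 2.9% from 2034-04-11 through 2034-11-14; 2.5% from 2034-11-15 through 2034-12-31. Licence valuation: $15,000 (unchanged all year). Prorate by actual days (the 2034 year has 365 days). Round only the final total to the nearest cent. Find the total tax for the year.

$402.62

2034-01-01 to 2034-04-10: 100 days at 2.3% → $15,000 × 2.3% × 100/365 = $94.5205
2034-04-11 to 2034-11-14: 218 days at 2.9% → $15,000 × 2.9% × 218/365 = $259.8082
2034-11-15 to 2034-12-31: 47 days at 2.5% → $15,000 × 2.5% × 47/365 = $48.2877
Total = $402.6164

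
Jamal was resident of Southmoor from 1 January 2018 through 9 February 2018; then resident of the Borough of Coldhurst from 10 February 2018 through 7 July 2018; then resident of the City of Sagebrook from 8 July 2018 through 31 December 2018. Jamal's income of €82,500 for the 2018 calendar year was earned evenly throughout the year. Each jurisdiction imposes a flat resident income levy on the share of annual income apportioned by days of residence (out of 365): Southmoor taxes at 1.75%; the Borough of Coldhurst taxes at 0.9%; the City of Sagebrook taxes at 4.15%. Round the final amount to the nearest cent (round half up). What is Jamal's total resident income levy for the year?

Southmoor, 1 January – 9 February 2018: 40 days → €82,500 × 1.75% × 40/365 = €158.2192
The Borough of Coldhurst, 10 February – 7 July 2018: 148 days → €82,500 × 0.9% × 148/365 = €301.0685
The City of Sagebrook, 8 July – 31 December 2018: 177 days → €82,500 × 4.15% × 177/365 = €1,660.2842
Total = €2,119.5719

€2,119.57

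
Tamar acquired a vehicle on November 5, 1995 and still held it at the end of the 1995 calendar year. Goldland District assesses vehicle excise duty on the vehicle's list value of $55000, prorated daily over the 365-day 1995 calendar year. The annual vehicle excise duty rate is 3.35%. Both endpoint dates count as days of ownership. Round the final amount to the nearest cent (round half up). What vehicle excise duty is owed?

$287.73

Days held (November 5 – December 31, 1995): 57 out of 365
Tax = $55000 × 3.35% × 57/365 = $287.7329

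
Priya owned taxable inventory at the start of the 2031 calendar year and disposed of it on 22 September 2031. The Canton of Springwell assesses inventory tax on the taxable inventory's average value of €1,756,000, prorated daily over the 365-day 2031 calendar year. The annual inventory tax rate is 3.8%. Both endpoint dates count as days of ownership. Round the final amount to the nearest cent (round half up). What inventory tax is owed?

Days held (1 January – 22 September 2031): 265 out of 365
Tax = €1,756,000 × 3.8% × 265/365 = €48,446.3562

€48,446.36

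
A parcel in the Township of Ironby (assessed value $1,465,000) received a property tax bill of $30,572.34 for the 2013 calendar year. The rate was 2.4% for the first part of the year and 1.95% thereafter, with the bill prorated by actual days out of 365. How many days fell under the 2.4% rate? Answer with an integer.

Let d = days at the first rate; then 365 − d days at the second rate.
$1,465,000 × [2.4%·d + 1.95%·(365−d)] / 365 = $30,572.34
Solving gives d = 111, so the new rate took effect on April 22, 2013.

111 days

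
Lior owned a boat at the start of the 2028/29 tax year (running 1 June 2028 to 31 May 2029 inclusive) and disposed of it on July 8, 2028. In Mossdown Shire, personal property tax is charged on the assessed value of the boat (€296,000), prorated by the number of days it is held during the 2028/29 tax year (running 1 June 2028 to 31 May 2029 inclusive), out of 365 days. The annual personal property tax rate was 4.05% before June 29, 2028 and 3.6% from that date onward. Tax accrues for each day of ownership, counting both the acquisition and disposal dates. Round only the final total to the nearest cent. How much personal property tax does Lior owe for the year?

June 1 – June 28, 2028: 28 days at 4.05% → €296,000 × 4.05% × 28/365 = €919.6274
June 29 – July 8, 2028: 10 days at 3.6% → €296,000 × 3.6% × 10/365 = €291.9452
Total = €1,211.5726

€1,211.57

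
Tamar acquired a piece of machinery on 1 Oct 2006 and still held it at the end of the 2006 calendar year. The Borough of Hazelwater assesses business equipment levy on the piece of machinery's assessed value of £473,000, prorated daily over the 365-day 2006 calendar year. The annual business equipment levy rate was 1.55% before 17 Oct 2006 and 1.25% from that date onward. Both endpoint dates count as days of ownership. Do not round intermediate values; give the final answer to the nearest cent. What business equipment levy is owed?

£1,552.48

1 Oct – 16 Oct 2006: 16 days at 1.55% → £473,000 × 1.55% × 16/365 = £321.3808
17 Oct – 31 Dec 2006: 76 days at 1.25% → £473,000 × 1.25% × 76/365 = £1,231.0959
Total = £1,552.4767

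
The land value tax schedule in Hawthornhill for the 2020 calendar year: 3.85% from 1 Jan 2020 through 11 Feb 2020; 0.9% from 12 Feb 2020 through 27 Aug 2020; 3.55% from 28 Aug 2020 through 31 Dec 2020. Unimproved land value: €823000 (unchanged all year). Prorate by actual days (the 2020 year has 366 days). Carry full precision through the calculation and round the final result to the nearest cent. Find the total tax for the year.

€17701.25

1 Jan – 11 Feb 2020: 42 days at 3.85% → €823000 × 3.85% × 42/366 = €3636.0410
12 Feb – 27 Aug 2020: 198 days at 0.9% → €823000 × 0.9% × 198/366 = €4007.0656
28 Aug – 31 Dec 2020: 126 days at 3.55% → €823000 × 3.55% × 126/366 = €10058.1393
Total = €17701.2459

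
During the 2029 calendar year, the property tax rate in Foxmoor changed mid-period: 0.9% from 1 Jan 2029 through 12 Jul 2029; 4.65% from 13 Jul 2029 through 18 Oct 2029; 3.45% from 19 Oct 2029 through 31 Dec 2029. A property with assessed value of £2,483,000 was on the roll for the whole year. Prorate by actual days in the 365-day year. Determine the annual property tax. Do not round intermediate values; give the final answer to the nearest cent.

£60,183.84

1 Jan – 12 Jul 2029: 193 days at 0.9% → £2,483,000 × 0.9% × 193/365 = £11,816.3589
13 Jul – 18 Oct 2029: 98 days at 4.65% → £2,483,000 × 4.65% × 98/365 = £31,000.0849
19 Oct – 31 Dec 2029: 74 days at 3.45% → £2,483,000 × 3.45% × 74/365 = £17,367.3945
Total = £60,183.8384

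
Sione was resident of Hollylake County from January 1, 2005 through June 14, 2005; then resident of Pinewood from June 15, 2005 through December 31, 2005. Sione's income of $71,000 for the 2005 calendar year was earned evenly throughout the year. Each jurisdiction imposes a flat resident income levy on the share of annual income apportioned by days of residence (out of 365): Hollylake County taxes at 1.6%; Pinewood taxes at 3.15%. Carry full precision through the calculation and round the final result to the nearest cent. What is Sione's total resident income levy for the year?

$1,739.01

Hollylake County, January 1 – June 14, 2005: 165 days → $71,000 × 1.6% × 165/365 = $513.5342
Pinewood, June 15 – December 31, 2005: 200 days → $71,000 × 3.15% × 200/365 = $1,225.4795
Total = $1,739.0137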